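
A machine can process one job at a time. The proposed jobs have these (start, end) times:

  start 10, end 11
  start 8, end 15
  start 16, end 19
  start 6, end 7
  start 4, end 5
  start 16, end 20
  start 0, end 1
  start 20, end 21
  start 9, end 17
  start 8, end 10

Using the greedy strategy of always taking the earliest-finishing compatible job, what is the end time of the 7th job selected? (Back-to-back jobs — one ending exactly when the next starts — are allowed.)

21

Sorted by end: (0,1)  (4,5)  (6,7)  (8,10)  (10,11)  (8,15)  (9,17)  (16,19)  (16,20)  (20,21)
take (0,1); take (4,5); take (6,7); take (8,10); take (10,11); skip (9,17); take (16,19); skip (16,20); take (20,21).
Selected: (0,1) (4,5) (6,7) (8,10) (10,11) (16,19) (20,21)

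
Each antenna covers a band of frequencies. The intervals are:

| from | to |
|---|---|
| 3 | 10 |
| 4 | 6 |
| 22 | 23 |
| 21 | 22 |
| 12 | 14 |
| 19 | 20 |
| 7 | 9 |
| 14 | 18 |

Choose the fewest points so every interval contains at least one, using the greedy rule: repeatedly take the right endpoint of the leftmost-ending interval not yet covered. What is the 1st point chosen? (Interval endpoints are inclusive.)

By right end: [4,6]  [7,9]  [3,10]  [12,14]  [14,18]  [19,20]  [21,22]  [22,23]
[4,6] uncovered → point at 6; [7,9] uncovered → point at 9; [12,14] uncovered → point at 14; [19,20] uncovered → point at 20; [21,22] uncovered → point at 22.
Points: 6, 9, 14, 20, 22 (5 total).

6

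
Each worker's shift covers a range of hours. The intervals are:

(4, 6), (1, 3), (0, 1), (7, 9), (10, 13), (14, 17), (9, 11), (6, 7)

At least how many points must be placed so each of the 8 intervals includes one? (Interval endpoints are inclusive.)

Sort by right endpoint; whenever an interval is uncovered, place a point at its right end.
Sorted: [0,1] [1,3] [4,6] [6,7] [7,9] [9,11] [10,13] [14,17]
{[0,1],[1,3]} hit by 1; {[4,6],[6,7]} hit by 6; {[7,9],[9,11]} hit by 9; {[10,13]} hit by 13; {[14,17]} hit by 17.
Points: 1, 6, 9, 13, 17 (5 total).

5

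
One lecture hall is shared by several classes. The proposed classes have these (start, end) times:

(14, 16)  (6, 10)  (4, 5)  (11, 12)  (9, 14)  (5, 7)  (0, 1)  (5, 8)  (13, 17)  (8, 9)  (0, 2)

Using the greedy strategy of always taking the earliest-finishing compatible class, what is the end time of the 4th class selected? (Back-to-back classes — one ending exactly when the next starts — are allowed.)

Order by finish time; keep every interval that doesn't clash with the previous kept one.
By end time: (0,1), (0,2), (4,5), (5,7), (5,8), (8,9), (6,10), (11,12), (9,14), (14,16), (13,17).
Pick (0,1); next start ≥ 1 → (4,5); next start ≥ 5 → (5,7); next start ≥ 7 → (8,9); next start ≥ 9 → (11,12); next start ≥ 12 → (14,16).
Selected: (0,1) (4,5) (5,7) (8,9) (11,12) (14,16)

9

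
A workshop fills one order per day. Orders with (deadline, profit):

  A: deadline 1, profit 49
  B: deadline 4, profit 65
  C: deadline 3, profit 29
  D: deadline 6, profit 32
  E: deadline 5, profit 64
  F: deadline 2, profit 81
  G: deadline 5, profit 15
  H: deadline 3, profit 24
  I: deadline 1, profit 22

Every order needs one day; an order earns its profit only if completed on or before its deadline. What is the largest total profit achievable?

Sort by profit descending; place each in the latest free slot ≤ its deadline.
Profit order: F=81 B=65 E=64 A=49 D=32 C=29 H=24 I=22 G=15
Assign: F→slot 2, B→slot 4, E→slot 5, A→slot 1, D→slot 6, C→slot 3, H skipped, I skipped, G skipped.
Slots: [1:A] [2:F] [3:C] [4:B] [5:E] [6:D]
Profit = 49 + 81 + 29 + 65 + 64 + 32 = 320

320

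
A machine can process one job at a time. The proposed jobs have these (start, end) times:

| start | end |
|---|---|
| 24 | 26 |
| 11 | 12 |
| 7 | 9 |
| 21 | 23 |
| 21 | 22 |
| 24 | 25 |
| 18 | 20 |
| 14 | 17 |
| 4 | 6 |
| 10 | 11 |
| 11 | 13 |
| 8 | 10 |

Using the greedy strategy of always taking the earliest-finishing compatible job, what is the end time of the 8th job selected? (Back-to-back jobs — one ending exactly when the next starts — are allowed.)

Sorted by end: (4,6)  (7,9)  (8,10)  (10,11)  (11,12)  (11,13)  (14,17)  (18,20)  (21,22)  (21,23)  (24,25)  (24,26)
take (4,6); take (7,9); take (10,11); take (11,12); take (14,17); take (18,20); take (21,22); skip (21,23); take (24,25); skip (24,26).
Selected: (4,6) (7,9) (10,11) (11,12) (14,17) (18,20) (21,22) (24,25)

25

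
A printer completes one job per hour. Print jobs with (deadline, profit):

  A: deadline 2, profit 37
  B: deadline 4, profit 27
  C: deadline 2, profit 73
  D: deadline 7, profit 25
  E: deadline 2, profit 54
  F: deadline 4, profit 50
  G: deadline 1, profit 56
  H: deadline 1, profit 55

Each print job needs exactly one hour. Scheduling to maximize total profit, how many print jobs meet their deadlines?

5

Profit order: C=73 G=56 H=55 E=54 F=50 A=37 B=27 D=25
Assign: C→slot 2, G→slot 1, H skipped, E skipped, F→slot 4, A skipped, B→slot 3, D→slot 7.
Slots: [1:G] [2:C] [3:B] [4:F] [7:D]
5 of 8 scheduled.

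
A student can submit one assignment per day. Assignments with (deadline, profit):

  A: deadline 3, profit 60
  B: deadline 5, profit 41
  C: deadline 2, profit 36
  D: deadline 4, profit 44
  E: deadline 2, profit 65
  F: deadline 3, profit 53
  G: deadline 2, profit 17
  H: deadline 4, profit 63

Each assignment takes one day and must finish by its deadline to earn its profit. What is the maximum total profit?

282

Sort by profit descending; place each in the latest free slot ≤ its deadline.
By profit: E(d2,65), H(d4,63), A(d3,60), F(d3,53), D(d4,44), B(d5,41), C(d2,36), G(d2,17)
E→slot 2; H→slot 4; A→slot 3; F→slot 1; D skipped; B→slot 5; C skipped; G skipped.
Profit = 53 + 65 + 60 + 63 + 41 = 282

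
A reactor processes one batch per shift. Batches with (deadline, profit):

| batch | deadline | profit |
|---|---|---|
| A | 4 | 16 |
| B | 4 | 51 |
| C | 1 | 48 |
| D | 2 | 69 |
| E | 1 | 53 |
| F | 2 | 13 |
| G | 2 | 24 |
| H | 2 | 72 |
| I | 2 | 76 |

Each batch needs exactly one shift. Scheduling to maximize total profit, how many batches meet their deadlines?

Take jobs in profit order; each goes to the latest open slot no later than its deadline.
Profit order: I=76 H=72 D=69 E=53 B=51 C=48 G=24 A=16 F=13
Assign: I→slot 2, H→slot 1, D skipped, E skipped, B→slot 4, C skipped, G skipped, A→slot 3, F skipped.
Slots: [1:H] [2:I] [3:A] [4:B]
4 of 9 scheduled.

4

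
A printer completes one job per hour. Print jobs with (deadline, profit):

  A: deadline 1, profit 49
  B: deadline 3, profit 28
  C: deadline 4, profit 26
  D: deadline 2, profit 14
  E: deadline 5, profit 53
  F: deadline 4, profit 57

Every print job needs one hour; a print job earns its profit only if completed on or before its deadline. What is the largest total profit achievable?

Sort by profit descending; place each in the latest free slot ≤ its deadline.
By profit: F(d4,57), E(d5,53), A(d1,49), B(d3,28), C(d4,26), D(d2,14)
F→slot 4; E→slot 5; A→slot 1; B→slot 3; C→slot 2; D skipped.
Profit = 49 + 26 + 28 + 57 + 53 = 213

213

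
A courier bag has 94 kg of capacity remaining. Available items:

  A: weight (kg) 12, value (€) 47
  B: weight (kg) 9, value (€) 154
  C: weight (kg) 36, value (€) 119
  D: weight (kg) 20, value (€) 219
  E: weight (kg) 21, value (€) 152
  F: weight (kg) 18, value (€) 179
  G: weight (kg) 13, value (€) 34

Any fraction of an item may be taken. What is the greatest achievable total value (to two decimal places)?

797.28

Greedy by value/weight ratio, highest first.
Order: B (154/9=17.11) > D (219/20=10.95) > F (179/18=9.94) > E (152/21=7.24) > A (47/12=3.92) > C (119/36=3.31) > G (34/13=2.62)
Fill: take B (9 @ 154) → take D (20 @ 219) → take F (18 @ 179) → take E (21 @ 152) → take A (12 @ 47) → take 14/36 of C → 46.28; 94/94 used.
Total value = 797.28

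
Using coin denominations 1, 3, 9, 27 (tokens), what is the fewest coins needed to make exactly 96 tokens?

96 − 3×27→15 − 1×9→6 − 2×3→0
Total coins = 3 + 1 + 2 = 6

6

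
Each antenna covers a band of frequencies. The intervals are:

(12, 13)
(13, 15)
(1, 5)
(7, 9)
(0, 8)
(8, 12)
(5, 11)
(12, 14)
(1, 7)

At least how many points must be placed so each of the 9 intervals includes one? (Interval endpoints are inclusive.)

3

Sorted: [1,5] [1,7] [0,8] [7,9] [5,11] [8,12] [12,13] [12,14] [13,15]
{[1,5],[1,7],[0,8]} hit by 5; {[7,9],[5,11],[8,12]} hit by 9; {[12,13],[12,14],[13,15]} hit by 13.
Points: 5, 9, 13 (3 total).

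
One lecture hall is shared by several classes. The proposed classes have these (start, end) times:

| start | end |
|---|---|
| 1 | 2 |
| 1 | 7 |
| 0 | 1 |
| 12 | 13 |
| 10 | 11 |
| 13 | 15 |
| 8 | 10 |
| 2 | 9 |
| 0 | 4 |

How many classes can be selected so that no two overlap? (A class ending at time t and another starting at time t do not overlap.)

By end time: (0,1), (1,2), (0,4), (1,7), (2,9), (8,10), (10,11), (12,13), (13,15).
Pick (0,1); next start ≥ 1 → (1,2); next start ≥ 2 → (2,9); next start ≥ 9 → (10,11); next start ≥ 11 → (12,13); next start ≥ 13 → (13,15).
Selected 6 classes.

6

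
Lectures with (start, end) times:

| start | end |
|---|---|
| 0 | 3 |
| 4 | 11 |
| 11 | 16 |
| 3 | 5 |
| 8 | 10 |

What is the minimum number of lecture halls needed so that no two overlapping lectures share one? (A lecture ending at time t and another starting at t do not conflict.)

The answer is the maximum number of intervals overlapping at any instant.
starts: [0, 3, 4, 8, 11]
ends:   [3, 5, 10, 11, 16]
s0→1 e3→0 s3→1 s4→2  — peak 2.

2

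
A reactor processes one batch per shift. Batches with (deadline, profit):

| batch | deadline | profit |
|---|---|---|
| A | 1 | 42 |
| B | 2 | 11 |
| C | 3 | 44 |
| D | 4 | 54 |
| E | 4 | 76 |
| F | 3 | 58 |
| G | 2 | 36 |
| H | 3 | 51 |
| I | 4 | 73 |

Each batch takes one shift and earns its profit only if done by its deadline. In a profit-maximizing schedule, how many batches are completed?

Profit order: E=76 I=73 F=58 D=54 H=51 C=44 A=42 G=36 B=11
Assign: E→slot 4, I→slot 3, F→slot 2, D→slot 1, H skipped, C skipped, A skipped, G skipped, B skipped.
Slots: [1:D] [2:F] [3:I] [4:E]
4 of 9 scheduled.

4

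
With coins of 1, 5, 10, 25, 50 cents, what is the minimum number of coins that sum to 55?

Greedy: take as many of the largest coin as possible, then repeat with the remainder.
55 = 1×50 + 1×5
Total coins = 1 + 1 = 2

2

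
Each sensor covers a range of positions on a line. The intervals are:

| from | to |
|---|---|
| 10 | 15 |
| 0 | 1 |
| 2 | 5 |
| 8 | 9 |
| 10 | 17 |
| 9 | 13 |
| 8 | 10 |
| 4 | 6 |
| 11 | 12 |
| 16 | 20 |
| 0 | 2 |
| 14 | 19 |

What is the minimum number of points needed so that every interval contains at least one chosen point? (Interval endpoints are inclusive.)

Sort by right endpoint; whenever an interval is uncovered, place a point at its right end.
Sorted: [0,1] [0,2] [2,5] [4,6] [8,9] [8,10] [11,12] [9,13] [10,15] [10,17] [14,19] [16,20]
{[0,1],[0,2]} hit by 1; {[2,5],[4,6]} hit by 5; {[8,9],[8,10]} hit by 9; {[11,12],[9,13],[10,15],[10,17]} hit by 12; {[14,19],[16,20]} hit by 19.
Points: 1, 5, 9, 12, 19 (5 total).

5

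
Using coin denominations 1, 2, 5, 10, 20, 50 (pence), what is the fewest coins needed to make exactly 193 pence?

7

193 − 3×50→43 − 2×20→3 − 1×2→1 − 1×1→0
Total coins = 3 + 2 + 1 + 1 = 7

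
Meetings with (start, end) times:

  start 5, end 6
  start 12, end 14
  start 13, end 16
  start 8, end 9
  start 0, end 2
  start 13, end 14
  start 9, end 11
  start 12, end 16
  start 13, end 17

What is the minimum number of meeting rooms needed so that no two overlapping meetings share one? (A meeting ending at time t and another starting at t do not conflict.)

The answer is the maximum number of intervals overlapping at any instant.
Events (time:±→running): 0:+→1 2:-→0 5:+→1 6:-→0 8:+→1 9:-→0 9:+→1 11:-→0 12:+→1 12:+→2 13:+→3 13:+→4 13:+→5 … peak 5.

5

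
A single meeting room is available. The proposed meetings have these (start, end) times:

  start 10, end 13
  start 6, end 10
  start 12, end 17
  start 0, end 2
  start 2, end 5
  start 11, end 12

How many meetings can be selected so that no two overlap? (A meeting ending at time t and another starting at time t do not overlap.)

5

Sort by end time and greedily take each interval whose start is ≥ the last chosen end.
By end time: (0,2), (2,5), (6,10), (11,12), (10,13), (12,17).
Pick (0,2); next start ≥ 2 → (2,5); next start ≥ 5 → (6,10); next start ≥ 10 → (11,12); next start ≥ 12 → (12,17).
Selected 5 meetings.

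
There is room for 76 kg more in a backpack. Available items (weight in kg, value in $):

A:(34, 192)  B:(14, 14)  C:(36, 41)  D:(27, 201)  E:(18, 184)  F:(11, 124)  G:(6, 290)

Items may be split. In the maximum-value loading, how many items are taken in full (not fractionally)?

Sort by value per unit weight and fill in that order.
Ratios (sorted): G 48.33, F 11.27, E 10.22, D 7.44, A 5.65, C 1.14, B 1.00
take G (6 @ 290); take F (11 @ 124); take E (18 @ 184); take D (27 @ 201); take 14/34 of A → 79.06. Capacity used 76/76.
4 item(s) taken whole; one partial (take 14/34 of A).

4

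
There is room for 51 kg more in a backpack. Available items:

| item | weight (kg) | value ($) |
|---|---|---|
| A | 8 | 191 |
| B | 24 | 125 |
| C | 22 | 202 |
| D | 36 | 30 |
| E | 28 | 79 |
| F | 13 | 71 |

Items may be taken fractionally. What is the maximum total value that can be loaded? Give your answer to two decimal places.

Greedy by value/weight ratio, highest first.
Order: A (191/8=23.88) > C (202/22=9.18) > F (71/13=5.46) > B (125/24=5.21) > E (79/28=2.82) > D (30/36=0.83)
Fill: take A (8 @ 191) → take C (22 @ 202) → take F (13 @ 71) → take 8/24 of B → 41.67; 51/51 used.
Total value = 505.67

505.67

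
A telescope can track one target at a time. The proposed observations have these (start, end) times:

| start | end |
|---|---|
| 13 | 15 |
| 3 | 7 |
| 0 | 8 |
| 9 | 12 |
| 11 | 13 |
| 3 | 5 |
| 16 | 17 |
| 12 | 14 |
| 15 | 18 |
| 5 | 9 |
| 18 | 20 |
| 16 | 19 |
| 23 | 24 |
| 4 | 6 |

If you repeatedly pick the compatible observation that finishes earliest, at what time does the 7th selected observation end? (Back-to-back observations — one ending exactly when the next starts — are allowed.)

24

Sort by end time and greedily take each interval whose start is ≥ the last chosen end.
By end time: (3,5), (4,6), (3,7), (0,8), (5,9), (9,12), (11,13), (12,14), (13,15), (16,17), (15,18), (16,19), (18,20), (23,24).
Pick (3,5); next start ≥ 5 → (5,9); next start ≥ 9 → (9,12); next start ≥ 12 → (12,14); next start ≥ 14 → (16,17); next start ≥ 17 → (18,20); next start ≥ 20 → (23,24).
Selected: (3,5) (5,9) (9,12) (12,14) (16,17) (18,20) (23,24)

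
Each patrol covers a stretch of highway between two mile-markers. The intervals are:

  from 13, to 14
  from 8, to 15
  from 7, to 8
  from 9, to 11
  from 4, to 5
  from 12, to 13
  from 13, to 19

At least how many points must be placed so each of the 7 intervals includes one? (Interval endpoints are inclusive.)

By right end: [4,5]  [7,8]  [9,11]  [12,13]  [13,14]  [8,15]  [13,19]
[4,5] uncovered → point at 5; [7,8] uncovered → point at 8; [9,11] uncovered → point at 11; [12,13] uncovered → point at 13.
Points: 5, 8, 11, 13 (4 total).

4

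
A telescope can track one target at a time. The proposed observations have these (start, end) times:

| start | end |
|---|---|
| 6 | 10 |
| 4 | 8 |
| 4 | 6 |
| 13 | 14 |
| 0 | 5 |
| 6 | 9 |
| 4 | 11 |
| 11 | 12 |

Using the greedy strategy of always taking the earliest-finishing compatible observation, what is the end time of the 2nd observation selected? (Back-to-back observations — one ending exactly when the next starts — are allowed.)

Greedy by earliest finish: after sorting by end time, pick each interval compatible with the last pick.
Sorted by end: (0,5)  (4,6)  (4,8)  (6,9)  (6,10)  (4,11)  (11,12)  (13,14)
take (0,5); skip (4,6); skip (4,8); take (6,9); skip (4,11); take (11,12); take (13,14).
Selected: (0,5) (6,9) (11,12) (13,14)

9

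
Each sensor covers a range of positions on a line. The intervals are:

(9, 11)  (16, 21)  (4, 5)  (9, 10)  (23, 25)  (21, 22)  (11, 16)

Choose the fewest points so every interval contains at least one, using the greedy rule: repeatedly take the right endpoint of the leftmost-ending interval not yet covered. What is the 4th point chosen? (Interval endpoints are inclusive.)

22

Sort by right endpoint; whenever an interval is uncovered, place a point at its right end.
Sorted: [4,5] [9,10] [9,11] [11,16] [16,21] [21,22] [23,25]
{[4,5]} hit by 5; {[9,10],[9,11]} hit by 10; {[11,16],[16,21]} hit by 16; {[21,22]} hit by 22; {[23,25]} hit by 25.
Points: 5, 10, 16, 22, 25 (5 total).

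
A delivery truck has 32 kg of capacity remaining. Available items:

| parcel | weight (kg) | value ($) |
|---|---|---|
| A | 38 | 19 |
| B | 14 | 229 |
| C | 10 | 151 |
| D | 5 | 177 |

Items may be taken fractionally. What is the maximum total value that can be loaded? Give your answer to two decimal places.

Greedy by value/weight ratio, highest first.
Ratios (sorted): D 35.40, B 16.36, C 15.10, A 0.50
take D (5 @ 177); take B (14 @ 229); take C (10 @ 151); take 3/38 of A → 1.50. Capacity used 32/32.
Total value = 558.50

558.50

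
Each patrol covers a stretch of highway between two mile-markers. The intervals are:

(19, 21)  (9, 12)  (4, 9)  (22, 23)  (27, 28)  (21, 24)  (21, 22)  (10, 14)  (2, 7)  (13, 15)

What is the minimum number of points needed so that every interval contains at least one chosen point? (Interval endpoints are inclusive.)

Process intervals by earliest right end; each time one isn't hit yet, stab at its right endpoint.
Sorted: [2,7] [4,9] [9,12] [10,14] [13,15] [19,21] [21,22] [22,23] [21,24] [27,28]
{[2,7],[4,9]} hit by 7; {[9,12],[10,14]} hit by 12; {[13,15]} hit by 15; {[19,21],[21,22]} hit by 21; {[22,23],[21,24]} hit by 23; {[27,28]} hit by 28.
Points: 7, 12, 15, 21, 23, 28 (6 total).

6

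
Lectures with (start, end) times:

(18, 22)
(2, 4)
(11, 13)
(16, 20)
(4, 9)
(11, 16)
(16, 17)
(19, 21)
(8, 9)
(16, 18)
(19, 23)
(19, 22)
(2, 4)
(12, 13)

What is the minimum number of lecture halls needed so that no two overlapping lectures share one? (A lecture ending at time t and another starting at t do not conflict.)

5

Count concurrent intervals with a sweep; the peak is the room count.
starts: [2, 2, 4, 8, 11, 11, 12, 16, 16, 16, 18, 19, 19, 19]
ends:   [4, 4, 9, 9, 13, 13, 16, 17, 18, 20, 21, 22, 22, 23]
s2→1 s2→2 e4→1 e4→0 s4→1 s8→2 e9→1 e9→0 s11→1 s11→2 s12→3 e13→2 e13→1 e16→0 s16→1 s16→2 s16→3 e17→2 e18→1 s18→2 s19→3 s19→4 s19→5  — peak 5.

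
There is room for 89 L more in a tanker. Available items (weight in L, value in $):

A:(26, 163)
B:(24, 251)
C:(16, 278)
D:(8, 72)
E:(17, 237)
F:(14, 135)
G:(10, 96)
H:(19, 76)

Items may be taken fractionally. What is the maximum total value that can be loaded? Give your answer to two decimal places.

Ratios (sorted): C 17.38, E 13.94, B 10.46, F 9.64, G 9.60, D 9.00, A 6.27, H 4.00
take C (16 @ 278); take E (17 @ 237); take B (24 @ 251); take F (14 @ 135); take G (10 @ 96); take D (8 @ 72). Capacity used 89/89.
Total value = 1069.00

1069.00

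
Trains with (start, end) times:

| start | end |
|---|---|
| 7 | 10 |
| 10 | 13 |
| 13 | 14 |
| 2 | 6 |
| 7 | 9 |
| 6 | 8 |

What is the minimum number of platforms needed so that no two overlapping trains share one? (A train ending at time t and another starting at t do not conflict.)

3

Events (time:±→running): 2:+→1 6:-→0 6:+→1 7:+→2 7:+→3 … peak 3.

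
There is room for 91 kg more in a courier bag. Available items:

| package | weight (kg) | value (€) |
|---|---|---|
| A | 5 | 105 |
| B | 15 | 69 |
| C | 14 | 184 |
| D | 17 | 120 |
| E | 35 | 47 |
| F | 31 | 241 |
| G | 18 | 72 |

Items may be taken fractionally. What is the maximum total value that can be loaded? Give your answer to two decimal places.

755.00

Ratios (sorted): A 21.00, C 13.14, F 7.77, D 7.06, B 4.60, G 4.00, E 1.34
take A (5 @ 105); take C (14 @ 184); take F (31 @ 241); take D (17 @ 120); take B (15 @ 69); take 9/18 of G → 36.00. Capacity used 91/91.
Total value = 755.00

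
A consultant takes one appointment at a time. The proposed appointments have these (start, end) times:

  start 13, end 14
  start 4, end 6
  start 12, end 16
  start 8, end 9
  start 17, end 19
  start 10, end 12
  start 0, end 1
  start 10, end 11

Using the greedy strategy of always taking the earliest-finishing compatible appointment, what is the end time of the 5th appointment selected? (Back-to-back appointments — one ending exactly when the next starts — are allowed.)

14

Greedy by earliest finish: after sorting by end time, pick each interval compatible with the last pick.
By end time: (0,1), (4,6), (8,9), (10,11), (10,12), (13,14), (12,16), (17,19).
Pick (0,1); next start ≥ 1 → (4,6); next start ≥ 6 → (8,9); next start ≥ 9 → (10,11); next start ≥ 11 → (13,14); next start ≥ 14 → (17,19).
Selected: (0,1) (4,6) (8,9) (10,11) (13,14) (17,19)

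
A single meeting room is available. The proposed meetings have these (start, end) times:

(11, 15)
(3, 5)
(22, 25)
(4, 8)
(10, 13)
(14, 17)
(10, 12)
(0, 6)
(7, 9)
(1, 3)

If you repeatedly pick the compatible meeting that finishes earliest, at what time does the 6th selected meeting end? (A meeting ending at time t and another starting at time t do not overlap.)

25

Order by finish time; keep every interval that doesn't clash with the previous kept one.
By end time: (1,3), (3,5), (0,6), (4,8), (7,9), (10,12), (10,13), (11,15), (14,17), (22,25).
Pick (1,3); next start ≥ 3 → (3,5); next start ≥ 5 → (7,9); next start ≥ 9 → (10,12); next start ≥ 12 → (14,17); next start ≥ 17 → (22,25).
Selected: (1,3) (3,5) (7,9) (10,12) (14,17) (22,25)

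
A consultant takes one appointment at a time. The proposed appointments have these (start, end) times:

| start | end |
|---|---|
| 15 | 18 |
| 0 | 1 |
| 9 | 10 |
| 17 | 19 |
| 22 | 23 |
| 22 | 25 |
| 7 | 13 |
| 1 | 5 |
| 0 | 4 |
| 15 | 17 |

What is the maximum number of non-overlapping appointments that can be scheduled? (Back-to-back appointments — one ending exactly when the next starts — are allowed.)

Sorted by end: (0,1)  (0,4)  (1,5)  (9,10)  (7,13)  (15,17)  (15,18)  (17,19)  (22,23)  (22,25)
take (0,1); take (1,5); take (9,10); skip (7,13); take (15,17); take (17,19); take (22,23).
Selected 6 appointments.

6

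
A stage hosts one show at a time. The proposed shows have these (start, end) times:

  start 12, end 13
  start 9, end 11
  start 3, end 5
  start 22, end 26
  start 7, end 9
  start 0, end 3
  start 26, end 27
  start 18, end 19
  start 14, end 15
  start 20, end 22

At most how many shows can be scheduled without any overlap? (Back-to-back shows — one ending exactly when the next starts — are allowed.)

By end time: (0,3), (3,5), (7,9), (9,11), (12,13), (14,15), (18,19), (20,22), (22,26), (26,27).
Pick (0,3); next start ≥ 3 → (3,5); next start ≥ 5 → (7,9); next start ≥ 9 → (9,11); next start ≥ 11 → (12,13); next start ≥ 13 → (14,15); next start ≥ 15 → (18,19); next start ≥ 19 → (20,22); next start ≥ 22 → (22,26); next start ≥ 26 → (26,27).
Selected 10 shows.

10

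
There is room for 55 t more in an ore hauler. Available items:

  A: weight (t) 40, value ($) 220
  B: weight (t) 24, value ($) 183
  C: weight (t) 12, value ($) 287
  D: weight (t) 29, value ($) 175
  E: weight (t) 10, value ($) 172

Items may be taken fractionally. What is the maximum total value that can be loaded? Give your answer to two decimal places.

696.31

Sort by value per unit weight and fill in that order.
Order: C (287/12=23.92) > E (172/10=17.20) > B (183/24=7.62) > D (175/29=6.03) > A (220/40=5.50)
Fill: take C (12 @ 287) → take E (10 @ 172) → take B (24 @ 183) → take 9/29 of D → 54.31; 55/55 used.
Total value = 696.31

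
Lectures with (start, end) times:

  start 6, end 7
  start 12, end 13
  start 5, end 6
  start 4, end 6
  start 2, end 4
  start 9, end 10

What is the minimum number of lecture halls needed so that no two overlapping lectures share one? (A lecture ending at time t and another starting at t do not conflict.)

2

Count concurrent intervals with a sweep; the peak is the room count.
starts: [2, 4, 5, 6, 9, 12]
ends:   [4, 6, 6, 7, 10, 13]
s2→1 e4→0 s4→1 s5→2  — peak 2.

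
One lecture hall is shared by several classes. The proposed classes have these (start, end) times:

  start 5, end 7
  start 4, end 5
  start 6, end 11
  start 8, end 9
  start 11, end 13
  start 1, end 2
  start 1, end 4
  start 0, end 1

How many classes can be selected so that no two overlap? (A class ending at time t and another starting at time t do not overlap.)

By end time: (0,1), (1,2), (1,4), (4,5), (5,7), (8,9), (6,11), (11,13).
Pick (0,1); next start ≥ 1 → (1,2); next start ≥ 2 → (4,5); next start ≥ 5 → (5,7); next start ≥ 7 → (8,9); next start ≥ 9 → (11,13).
Selected 6 classes.

6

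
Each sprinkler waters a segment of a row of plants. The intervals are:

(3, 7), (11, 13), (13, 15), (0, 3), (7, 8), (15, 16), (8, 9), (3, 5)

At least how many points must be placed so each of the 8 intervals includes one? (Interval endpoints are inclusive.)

Sorted: [0,3] [3,5] [3,7] [7,8] [8,9] [11,13] [13,15] [15,16]
{[0,3],[3,5],[3,7]} hit by 3; {[7,8],[8,9]} hit by 8; {[11,13],[13,15]} hit by 13; {[15,16]} hit by 16.
Points: 3, 8, 13, 16 (4 total).

4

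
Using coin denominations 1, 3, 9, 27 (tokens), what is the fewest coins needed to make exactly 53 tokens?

7

53 − 1×27→26 − 2×9→8 − 2×3→2 − 2×1→0
Total coins = 1 + 2 + 2 + 2 = 7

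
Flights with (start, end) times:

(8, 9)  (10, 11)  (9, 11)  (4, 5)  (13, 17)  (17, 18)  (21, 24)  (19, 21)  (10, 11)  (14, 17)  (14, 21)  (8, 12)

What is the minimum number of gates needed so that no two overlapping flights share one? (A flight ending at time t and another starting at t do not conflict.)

4

The answer is the maximum number of intervals overlapping at any instant.
Events (time:±→running): 4:+→1 5:-→0 8:+→1 8:+→2 9:-→1 9:+→2 10:+→3 10:+→4 … peak 4.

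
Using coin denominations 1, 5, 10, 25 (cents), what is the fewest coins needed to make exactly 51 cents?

3

51 = 2×25 + 1×1
Total coins = 2 + 1 = 3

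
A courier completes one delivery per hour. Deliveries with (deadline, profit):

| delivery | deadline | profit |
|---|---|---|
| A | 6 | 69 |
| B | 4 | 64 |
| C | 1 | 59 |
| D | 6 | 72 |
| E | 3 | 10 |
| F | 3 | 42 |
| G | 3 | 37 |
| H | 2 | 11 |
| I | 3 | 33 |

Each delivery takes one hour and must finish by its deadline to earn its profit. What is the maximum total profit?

Sort by profit descending; place each in the latest free slot ≤ its deadline.
By profit: D(d6,72), A(d6,69), B(d4,64), C(d1,59), F(d3,42), G(d3,37), I(d3,33), H(d2,11), E(d3,10)
D→slot 6; A→slot 5; B→slot 4; C→slot 1; F→slot 3; G→slot 2; I skipped; H skipped; E skipped.
Profit = 59 + 37 + 42 + 64 + 69 + 72 = 343

343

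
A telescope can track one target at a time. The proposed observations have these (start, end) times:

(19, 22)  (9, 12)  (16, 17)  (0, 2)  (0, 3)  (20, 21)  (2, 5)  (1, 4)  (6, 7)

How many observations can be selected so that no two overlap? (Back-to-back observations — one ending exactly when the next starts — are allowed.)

Sort by end time and greedily take each interval whose start is ≥ the last chosen end.
By end time: (0,2), (0,3), (1,4), (2,5), (6,7), (9,12), (16,17), (20,21), (19,22).
Pick (0,2); next start ≥ 2 → (2,5); next start ≥ 5 → (6,7); next start ≥ 7 → (9,12); next start ≥ 12 → (16,17); next start ≥ 17 → (20,21).
Selected 6 observations.

6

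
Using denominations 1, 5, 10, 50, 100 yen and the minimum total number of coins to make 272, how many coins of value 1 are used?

272 − 2×100→72 − 1×50→22 − 2×10→2 − 2×1→0
Count of 1: 2

2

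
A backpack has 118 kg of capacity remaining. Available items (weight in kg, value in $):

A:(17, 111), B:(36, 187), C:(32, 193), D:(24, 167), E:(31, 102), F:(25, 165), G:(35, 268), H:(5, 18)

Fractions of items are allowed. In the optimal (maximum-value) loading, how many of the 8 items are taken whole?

4

Greedy by value/weight ratio, highest first.
Order: G (268/35=7.66) > D (167/24=6.96) > F (165/25=6.60) > A (111/17=6.53) > C (193/32=6.03) > B (187/36=5.19) > H (18/5=3.60) > E (102/31=3.29)
Fill: take G (35 @ 268) → take D (24 @ 167) → take F (25 @ 165) → take A (17 @ 111) → take 17/32 of C → 102.53; 118/118 used.
4 item(s) taken whole; one partial (take 17/32 of C).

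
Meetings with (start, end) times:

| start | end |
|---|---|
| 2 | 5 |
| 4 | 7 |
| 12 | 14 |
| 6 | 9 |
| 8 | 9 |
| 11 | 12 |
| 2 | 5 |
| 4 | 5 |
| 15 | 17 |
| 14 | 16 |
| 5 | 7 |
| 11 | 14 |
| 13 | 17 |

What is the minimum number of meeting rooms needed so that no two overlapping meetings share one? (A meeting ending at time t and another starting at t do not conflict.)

starts: [2, 2, 4, 4, 5, 6, 8, 11, 11, 12, 13, 14, 15]
ends:   [5, 5, 5, 7, 7, 9, 9, 12, 14, 14, 16, 17, 17]
s2→1 s2→2 s4→3 s4→4  — peak 4.

4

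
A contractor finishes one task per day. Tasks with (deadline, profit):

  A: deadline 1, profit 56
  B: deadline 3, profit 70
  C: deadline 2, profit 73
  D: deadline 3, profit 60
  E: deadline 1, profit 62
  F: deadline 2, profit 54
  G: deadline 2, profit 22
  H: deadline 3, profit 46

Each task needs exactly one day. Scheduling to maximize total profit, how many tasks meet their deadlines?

3

Take jobs in profit order; each goes to the latest open slot no later than its deadline.
By profit: C(d2,73), B(d3,70), E(d1,62), D(d3,60), A(d1,56), F(d2,54), H(d3,46), G(d2,22)
C→slot 2; B→slot 3; E→slot 1; D skipped; A skipped; F skipped; H skipped; G skipped.
3 of 8 scheduled.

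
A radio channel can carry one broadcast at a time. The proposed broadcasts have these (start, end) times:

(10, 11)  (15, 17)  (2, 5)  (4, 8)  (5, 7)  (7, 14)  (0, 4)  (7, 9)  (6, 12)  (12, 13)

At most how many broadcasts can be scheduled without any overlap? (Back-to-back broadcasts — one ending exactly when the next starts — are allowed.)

By end time: (0,4), (2,5), (5,7), (4,8), (7,9), (10,11), (6,12), (12,13), (7,14), (15,17).
Pick (0,4); next start ≥ 4 → (5,7); next start ≥ 7 → (7,9); next start ≥ 9 → (10,11); next start ≥ 11 → (12,13); next start ≥ 13 → (15,17).
Selected 6 broadcasts.

6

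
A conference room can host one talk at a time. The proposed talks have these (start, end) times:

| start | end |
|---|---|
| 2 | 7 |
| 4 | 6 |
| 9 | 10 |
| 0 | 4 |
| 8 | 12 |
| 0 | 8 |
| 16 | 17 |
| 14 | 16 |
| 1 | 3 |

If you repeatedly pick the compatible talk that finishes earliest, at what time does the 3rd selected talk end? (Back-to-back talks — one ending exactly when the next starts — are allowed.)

By end time: (1,3), (0,4), (4,6), (2,7), (0,8), (9,10), (8,12), (14,16), (16,17).
Pick (1,3); next start ≥ 3 → (4,6); next start ≥ 6 → (9,10); next start ≥ 10 → (14,16); next start ≥ 16 → (16,17).
Selected: (1,3) (4,6) (9,10) (14,16) (16,17)

10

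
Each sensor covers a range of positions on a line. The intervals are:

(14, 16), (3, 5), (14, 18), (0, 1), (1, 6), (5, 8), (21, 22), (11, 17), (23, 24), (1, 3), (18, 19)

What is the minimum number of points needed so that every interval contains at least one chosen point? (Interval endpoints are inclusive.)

6

By right end: [0,1]  [1,3]  [3,5]  [1,6]  [5,8]  [14,16]  [11,17]  [14,18]  [18,19]  [21,22]  [23,24]
[0,1] uncovered → point at 1; [3,5] uncovered → point at 5; [14,16] uncovered → point at 16; [18,19] uncovered → point at 19; [21,22] uncovered → point at 22; [23,24] uncovered → point at 24.
Points: 1, 5, 16, 19, 22, 24 (6 total).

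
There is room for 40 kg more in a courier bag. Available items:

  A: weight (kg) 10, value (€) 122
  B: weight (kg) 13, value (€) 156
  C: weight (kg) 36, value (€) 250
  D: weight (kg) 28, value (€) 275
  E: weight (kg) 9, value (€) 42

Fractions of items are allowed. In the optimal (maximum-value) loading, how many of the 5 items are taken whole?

2

Greedy by value/weight ratio, highest first.
Ratios (sorted): A 12.20, B 12.00, D 9.82, C 6.94, E 4.67
take A (10 @ 122); take B (13 @ 156); take 17/28 of D → 166.96. Capacity used 40/40.
2 item(s) taken whole; one partial (take 17/28 of D).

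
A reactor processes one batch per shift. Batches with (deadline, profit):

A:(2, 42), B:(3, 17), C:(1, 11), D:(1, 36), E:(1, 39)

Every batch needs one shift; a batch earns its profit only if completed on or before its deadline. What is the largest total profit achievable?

Sort by profit descending; place each in the latest free slot ≤ its deadline.
Profit order: A=42 E=39 D=36 B=17 C=11
Assign: A→slot 2, E→slot 1, D skipped, B→slot 3, C skipped.
Slots: [1:E] [2:A] [3:B]
Profit = 39 + 42 + 17 = 98

98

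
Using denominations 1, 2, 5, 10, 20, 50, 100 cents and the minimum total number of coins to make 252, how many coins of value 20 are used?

0

Greedy: take as many of the largest coin as possible, then repeat with the remainder.
252 − 2×100→52 − 1×50→2 − 1×2→0
Count of 20: 0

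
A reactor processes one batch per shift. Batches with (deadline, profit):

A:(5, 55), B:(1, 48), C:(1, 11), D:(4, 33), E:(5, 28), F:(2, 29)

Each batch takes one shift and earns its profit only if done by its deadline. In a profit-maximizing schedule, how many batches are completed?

Sort by profit descending; place each in the latest free slot ≤ its deadline.
Profit order: A=55 B=48 D=33 F=29 E=28 C=11
Assign: A→slot 5, B→slot 1, D→slot 4, F→slot 2, E→slot 3, C skipped.
Slots: [1:B] [2:F] [3:E] [4:D] [5:A]
5 of 6 scheduled.

5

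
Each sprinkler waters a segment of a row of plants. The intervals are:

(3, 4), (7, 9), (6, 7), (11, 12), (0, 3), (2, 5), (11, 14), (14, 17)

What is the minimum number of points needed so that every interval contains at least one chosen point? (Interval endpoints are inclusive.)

4

Sort by right endpoint; whenever an interval is uncovered, place a point at its right end.
Sorted: [0,3] [3,4] [2,5] [6,7] [7,9] [11,12] [11,14] [14,17]
{[0,3],[3,4],[2,5]} hit by 3; {[6,7],[7,9]} hit by 7; {[11,12],[11,14]} hit by 12; {[14,17]} hit by 17.
Points: 3, 7, 12, 17 (4 total).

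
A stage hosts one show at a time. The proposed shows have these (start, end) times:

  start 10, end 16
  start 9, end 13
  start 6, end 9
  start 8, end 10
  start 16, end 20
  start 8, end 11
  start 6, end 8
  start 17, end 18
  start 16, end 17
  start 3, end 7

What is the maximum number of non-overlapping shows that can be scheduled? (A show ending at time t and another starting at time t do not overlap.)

5

Order by finish time; keep every interval that doesn't clash with the previous kept one.
Sorted by end: (3,7)  (6,8)  (6,9)  (8,10)  (8,11)  (9,13)  (10,16)  (16,17)  (17,18)  (16,20)
take (3,7); take (8,10); skip (8,11); skip (9,13); take (10,16); take (16,17); take (17,18); skip (16,20).
Selected 5 shows.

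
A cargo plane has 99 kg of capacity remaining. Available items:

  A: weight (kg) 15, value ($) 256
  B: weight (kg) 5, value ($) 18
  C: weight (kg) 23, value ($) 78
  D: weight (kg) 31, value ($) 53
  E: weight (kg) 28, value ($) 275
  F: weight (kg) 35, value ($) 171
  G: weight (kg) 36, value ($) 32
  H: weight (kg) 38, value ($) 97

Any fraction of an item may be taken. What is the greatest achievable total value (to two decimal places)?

774.26

Sort by value per unit weight and fill in that order.
Order: A (256/15=17.07) > E (275/28=9.82) > F (171/35=4.89) > B (18/5=3.60) > C (78/23=3.39) > H (97/38=2.55) > D (53/31=1.71) > G (32/36=0.89)
Fill: take A (15 @ 256) → take E (28 @ 275) → take F (35 @ 171) → take B (5 @ 18) → take 16/23 of C → 54.26; 99/99 used.
Total value = 774.26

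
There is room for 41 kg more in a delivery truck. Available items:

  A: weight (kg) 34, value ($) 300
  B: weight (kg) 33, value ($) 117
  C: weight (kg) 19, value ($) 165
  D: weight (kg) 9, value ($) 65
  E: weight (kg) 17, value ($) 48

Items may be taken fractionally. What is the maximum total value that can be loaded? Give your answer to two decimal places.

Greedy by value/weight ratio, highest first.
Ratios (sorted): A 8.82, C 8.68, D 7.22, B 3.55, E 2.82
take A (34 @ 300); take 7/19 of C → 60.79. Capacity used 41/41.
Total value = 360.79

360.79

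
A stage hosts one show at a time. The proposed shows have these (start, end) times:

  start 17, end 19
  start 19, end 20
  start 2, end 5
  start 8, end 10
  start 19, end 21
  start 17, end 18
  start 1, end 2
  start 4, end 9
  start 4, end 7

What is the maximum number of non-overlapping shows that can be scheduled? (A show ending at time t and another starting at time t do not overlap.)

Order by finish time; keep every interval that doesn't clash with the previous kept one.
By end time: (1,2), (2,5), (4,7), (4,9), (8,10), (17,18), (17,19), (19,20), (19,21).
Pick (1,2); next start ≥ 2 → (2,5); next start ≥ 5 → (8,10); next start ≥ 10 → (17,18); next start ≥ 18 → (19,20).
Selected 5 shows.

5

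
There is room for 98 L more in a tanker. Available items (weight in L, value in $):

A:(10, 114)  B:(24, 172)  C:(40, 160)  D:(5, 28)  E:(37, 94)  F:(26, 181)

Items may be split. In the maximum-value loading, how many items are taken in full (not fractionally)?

4

Sort by value per unit weight and fill in that order.
Ratios (sorted): A 11.40, B 7.17, F 6.96, D 5.60, C 4.00, E 2.54
take A (10 @ 114); take B (24 @ 172); take F (26 @ 181); take D (5 @ 28); take 33/40 of C → 132.00. Capacity used 98/98.
4 item(s) taken whole; one partial (take 33/40 of C).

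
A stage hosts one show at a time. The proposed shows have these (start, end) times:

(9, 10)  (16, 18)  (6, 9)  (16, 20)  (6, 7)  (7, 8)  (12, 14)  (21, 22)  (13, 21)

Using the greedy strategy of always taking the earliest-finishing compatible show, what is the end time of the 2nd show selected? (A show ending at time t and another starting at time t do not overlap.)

Sort by end time and greedily take each interval whose start is ≥ the last chosen end.
Sorted by end: (6,7)  (7,8)  (6,9)  (9,10)  (12,14)  (16,18)  (16,20)  (13,21)  (21,22)
take (6,7); take (7,8); take (9,10); take (12,14); take (16,18); skip (16,20); take (21,22).
Selected: (6,7) (7,8) (9,10) (12,14) (16,18) (21,22)

8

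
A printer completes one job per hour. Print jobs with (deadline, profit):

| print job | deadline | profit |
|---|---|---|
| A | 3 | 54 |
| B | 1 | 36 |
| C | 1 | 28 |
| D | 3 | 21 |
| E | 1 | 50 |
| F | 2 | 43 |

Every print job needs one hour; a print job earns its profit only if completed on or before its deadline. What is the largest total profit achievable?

147

Take jobs in profit order; each goes to the latest open slot no later than its deadline.
Profit order: A=54 E=50 F=43 B=36 C=28 D=21
Assign: A→slot 3, E→slot 1, F→slot 2, B skipped, C skipped, D skipped.
Slots: [1:E] [2:F] [3:A]
Profit = 50 + 43 + 54 = 147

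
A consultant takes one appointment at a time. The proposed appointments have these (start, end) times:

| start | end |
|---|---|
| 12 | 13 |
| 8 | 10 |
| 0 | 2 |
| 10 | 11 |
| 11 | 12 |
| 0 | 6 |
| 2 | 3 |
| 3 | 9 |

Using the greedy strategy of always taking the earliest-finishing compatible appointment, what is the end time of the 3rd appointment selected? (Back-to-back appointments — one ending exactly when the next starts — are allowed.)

9

Greedy by earliest finish: after sorting by end time, pick each interval compatible with the last pick.
Sorted by end: (0,2)  (2,3)  (0,6)  (3,9)  (8,10)  (10,11)  (11,12)  (12,13)
take (0,2); take (2,3); skip (0,6); take (3,9); take (10,11); take (11,12); take (12,13).
Selected: (0,2) (2,3) (3,9) (10,11) (11,12) (12,13)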